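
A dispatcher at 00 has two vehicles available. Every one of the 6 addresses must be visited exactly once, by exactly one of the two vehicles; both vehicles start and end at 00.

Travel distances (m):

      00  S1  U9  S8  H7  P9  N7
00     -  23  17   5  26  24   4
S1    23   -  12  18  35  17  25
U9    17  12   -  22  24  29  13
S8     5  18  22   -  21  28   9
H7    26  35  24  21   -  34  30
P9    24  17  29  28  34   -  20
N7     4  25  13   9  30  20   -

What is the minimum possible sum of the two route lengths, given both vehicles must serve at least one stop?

111 m — the smallest possible combined total.

There are 2^5 − 1 = 31 ways to divide the 6 stops into two non-empty groups. For each, the best each vehicle can do is its own shortest tour through its group:
  {S1} + {U9, S8, H7, P9, N7}: 46 + 103 = 149
  {U9} + {S1, S8, H7, P9, N7}: 34 + 102 = 136
  {S1, U9} + {S8, H7, P9, N7}: 52 + 84 = 136
  {S8} + {S1, U9, H7, P9, N7}: 10 + 103 = 113
  {S1, S8} + {U9, H7, P9, N7}: 46 + 99 = 145
  {U9, S8} + {S1, H7, P9, N7}: 44 + 102 = 146
  … (31 splits in total)
  {S1, U9, S8, H7, P9} + {N7}: 103 + 8 = 111  ← best
Best: vehicle 1 00 → S8 → H7 → U9 → S1 → P9 → 00 = 103; vehicle 2 00 → N7 → 00 = 8; combined 111.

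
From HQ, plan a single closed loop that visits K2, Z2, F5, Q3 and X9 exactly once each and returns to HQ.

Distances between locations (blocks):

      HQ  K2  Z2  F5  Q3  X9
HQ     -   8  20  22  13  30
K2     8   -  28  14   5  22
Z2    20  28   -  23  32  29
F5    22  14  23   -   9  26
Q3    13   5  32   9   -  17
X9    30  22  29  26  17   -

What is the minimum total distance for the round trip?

HQ → K2 → Z2 → F5 → Q3 → X9 → HQ: 8+28+23+9+17+30 = 115
HQ → K2 → Z2 → F5 → X9 → Q3 → HQ: 8+28+23+26+17+13 = 115
HQ → K2 → Z2 → Q3 → F5 → X9 → HQ: 8+28+32+9+26+30 = 133
HQ → K2 → Z2 → Q3 → X9 → F5 → HQ: 8+28+32+17+26+22 = 133
HQ → K2 → Z2 → X9 → F5 → Q3 → HQ: 8+28+29+26+9+13 = 113
HQ → K2 → Z2 → X9 → Q3 → F5 → HQ: 8+28+29+17+9+22 = 113
HQ → K2 → F5 → Z2 → Q3 → X9 → HQ: 8+14+23+32+17+30 = 124
HQ → K2 → F5 → Z2 → X9 → Q3 → HQ: 8+14+23+29+17+13 = 104
HQ → K2 → F5 → Q3 → Z2 → X9 → HQ: 8+14+9+32+29+30 = 122
HQ → K2 → F5 → Q3 → X9 → Z2 → HQ: 8+14+9+17+29+20 = 97
HQ → K2 → F5 → X9 → Z2 → Q3 → HQ: 8+14+26+29+32+13 = 122
HQ → K2 → F5 → X9 → Q3 → Z2 → HQ: 8+14+26+17+32+20 = 117
HQ → K2 → Q3 → Z2 → F5 → X9 → HQ: 8+5+32+23+26+30 = 124
HQ → K2 → Q3 → Z2 → X9 → F5 → HQ: 8+5+32+29+26+22 = 122
… (46 more)
The minimum is 97.
One optimal route: HQ → K2 → F5 → Q3 → X9 → Z2 → HQ (or its reverse).

Minimum total distance: 97 blocks.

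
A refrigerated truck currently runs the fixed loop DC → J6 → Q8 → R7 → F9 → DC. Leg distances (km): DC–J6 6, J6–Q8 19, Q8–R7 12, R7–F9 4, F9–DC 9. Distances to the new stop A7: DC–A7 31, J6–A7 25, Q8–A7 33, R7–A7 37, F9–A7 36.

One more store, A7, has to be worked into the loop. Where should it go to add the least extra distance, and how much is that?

Adding 39 km by placing A7 on the J6–Q8 leg.

Insertion cost between consecutive stops i–j is d(i,A7) + d(A7,j) − d(i,j):
  between DC and J6: 31 + 25 − 6 = 50
  between J6 and Q8: 25 + 33 − 19 = 39
  between Q8 and R7: 33 + 37 − 12 = 58
  between R7 and F9: 37 + 36 − 4 = 69
  between F9 and DC: 36 + 31 − 9 = 58
Cheapest insertion is between J6 and Q8, adding 39.
New total = 50 + 39 = 89.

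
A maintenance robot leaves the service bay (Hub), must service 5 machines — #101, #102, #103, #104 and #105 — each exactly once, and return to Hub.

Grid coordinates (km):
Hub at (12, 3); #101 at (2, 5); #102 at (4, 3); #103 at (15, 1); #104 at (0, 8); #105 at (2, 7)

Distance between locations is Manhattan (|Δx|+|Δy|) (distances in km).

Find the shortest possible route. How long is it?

Shortest round trip = 44 km.

With 5 stops there are 5!/2 = 60 distinct round trips (a route and its reverse cost the same).
Hub→#101→#102→#103→#104→#105→Hub: 12+4+13+22+3+14 = 68
Hub→#101→#102→#103→#105→#104→Hub: 12+4+13+19+3+17 = 68
Hub→#101→#102→#104→#103→#105→Hub: 12+4+9+22+19+14 = 80
Hub→#101→#102→#104→#105→#103→Hub: 12+4+9+3+19+5 = 52
Hub→#101→#102→#105→#103→#104→Hub: 12+4+6+19+22+17 = 80
Hub→#101→#102→#105→#104→#103→Hub: 12+4+6+3+22+5 = 52
Hub→#101→#103→#102→#104→#105→Hub: 12+17+13+9+3+14 = 68
Hub→#101→#103→#102→#105→#104→Hub: 12+17+13+6+3+17 = 68
Hub→#101→#103→#104→#102→#105→Hub: 12+17+22+9+6+14 = 80
Hub→#101→#103→#104→#105→#102→Hub: 12+17+22+3+6+8 = 68
Hub→#101→#103→#105→#102→#104→Hub: 12+17+19+6+9+17 = 80
Hub→#101→#103→#105→#104→#102→Hub: 12+17+19+3+9+8 = 68
Hub→#101→#104→#102→#103→#105→Hub: 12+5+9+13+19+14 = 72
Hub→#101→#104→#102→#105→#103→Hub: 12+5+9+6+19+5 = 56
… (46 more)
Hub→#101→#104→#105→#102→#103→Hub: 12+5+3+6+13+5 = 44  ← best
The minimum is 44.
One optimal route: Hub → #101 → #104 → #105 → #102 → #103 → Hub (or its reverse).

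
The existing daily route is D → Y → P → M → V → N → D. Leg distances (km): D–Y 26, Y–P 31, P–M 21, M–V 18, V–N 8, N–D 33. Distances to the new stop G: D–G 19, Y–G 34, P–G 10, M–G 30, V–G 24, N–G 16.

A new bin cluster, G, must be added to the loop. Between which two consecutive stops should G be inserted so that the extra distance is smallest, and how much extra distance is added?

+2 km — insert G between N and D.

Insertion cost between consecutive stops i–j is d(i,G) + d(G,j) − d(i,j):
  between D and Y: 19 + 34 − 26 = 27
  between Y and P: 34 + 10 − 31 = 13
  between P and M: 10 + 30 − 21 = 19
  between M and V: 30 + 24 − 18 = 36
  between V and N: 24 + 16 − 8 = 32
  between N and D: 16 + 19 − 33 = 2
Cheapest insertion is between N and D, adding 2.
New total = 137 + 2 = 139.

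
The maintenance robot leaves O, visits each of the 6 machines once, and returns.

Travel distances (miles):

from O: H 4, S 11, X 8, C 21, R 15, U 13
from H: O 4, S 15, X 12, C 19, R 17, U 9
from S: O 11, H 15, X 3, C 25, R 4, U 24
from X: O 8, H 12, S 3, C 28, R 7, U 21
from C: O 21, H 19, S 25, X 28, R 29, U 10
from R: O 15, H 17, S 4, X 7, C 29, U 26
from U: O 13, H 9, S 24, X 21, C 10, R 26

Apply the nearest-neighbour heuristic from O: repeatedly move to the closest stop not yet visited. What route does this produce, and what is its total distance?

At O the remaining stops are H 4, X 8, S 11, U 13, R 15, C 21; go to H.
At H the remaining stops are U 9, X 12, S 15, R 17, C 19; go to U.
At U the remaining stops are C 10, X 21, S 24, R 26; go to C.
At C the remaining stops are S 25, X 28, R 29; go to S.
At S the remaining stops are X 3, R 4; go to X.
At X the remaining stops are R 7; go to R.
Return R→O: 15.
Total = 4 + 9 + 10 + 25 + 3 + 7 + 15 = 73.

Nearest-neighbour total = 73 miles; route O → H → U → C → S → X → R → O.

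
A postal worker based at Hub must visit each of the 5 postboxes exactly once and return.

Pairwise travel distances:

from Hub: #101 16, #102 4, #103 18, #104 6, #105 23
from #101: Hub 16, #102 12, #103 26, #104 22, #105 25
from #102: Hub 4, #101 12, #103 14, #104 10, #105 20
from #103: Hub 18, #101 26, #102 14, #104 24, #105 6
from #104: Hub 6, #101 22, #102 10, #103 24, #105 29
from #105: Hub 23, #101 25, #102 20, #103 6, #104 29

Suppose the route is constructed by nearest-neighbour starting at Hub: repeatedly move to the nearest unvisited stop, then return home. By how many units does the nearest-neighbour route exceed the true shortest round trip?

From Hub: #102=4, #104=6, #101=16, #103=18, #105=23 → choose #102 (4).
From #102: #104=10, #101=12, #103=14, #105=20 → choose #104 (10).
From #104: #101=22, #103=24, #105=29 → choose #101 (22).
From #101: #105=25, #103=26 → choose #105 (25).
From #105: #103=6 → choose #103 (6).
NN route Hub → #102 → #104 → #101 → #105 → #103 → Hub costs 85.
Optimal: Hub → #101 → #105 → #103 → #102 → #104 → Hub costs 77 (by enumerating all 60 distinct tours).
Excess = 85 − 77 = 8.

8 longer than the optimal tour.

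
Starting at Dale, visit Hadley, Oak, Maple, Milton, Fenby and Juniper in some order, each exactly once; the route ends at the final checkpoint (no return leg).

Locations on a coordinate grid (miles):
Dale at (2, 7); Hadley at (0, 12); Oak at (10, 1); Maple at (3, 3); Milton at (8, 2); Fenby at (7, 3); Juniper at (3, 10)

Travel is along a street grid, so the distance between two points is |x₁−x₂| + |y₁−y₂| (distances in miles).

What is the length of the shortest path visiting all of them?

Minimum one-way distance = 28 miles.

There are 6! = 720 possible orderings.
Dale→Hadley→Oak→Maple→Milton→Fenby→Juniper: 7+21+9+6+2+11 = 56
Dale→Hadley→Oak→Maple→Milton→Juniper→Fenby: 7+21+9+6+13+11 = 67
Dale→Hadley→Oak→Maple→Fenby→Milton→Juniper: 7+21+9+4+2+13 = 56
Dale→Hadley→Oak→Maple→Fenby→Juniper→Milton: 7+21+9+4+11+13 = 65
Dale→Hadley→Oak→Maple→Juniper→Milton→Fenby: 7+21+9+7+13+2 = 59
Dale→Hadley→Oak→Maple→Juniper→Fenby→Milton: 7+21+9+7+11+2 = 57
Dale→Hadley→Oak→Milton→Maple→Fenby→Juniper: 7+21+3+6+4+11 = 52
Dale→Hadley→Oak→Milton→Maple→Juniper→Fenby: 7+21+3+6+7+11 = 55
… (712 more)
Dale→Hadley→Juniper→Maple→Fenby→Milton→Oak: 7+5+7+4+2+3 = 28  ← best
The minimum is 28.
One shortest path: Dale → Hadley → Juniper → Maple → Fenby → Milton → Oak.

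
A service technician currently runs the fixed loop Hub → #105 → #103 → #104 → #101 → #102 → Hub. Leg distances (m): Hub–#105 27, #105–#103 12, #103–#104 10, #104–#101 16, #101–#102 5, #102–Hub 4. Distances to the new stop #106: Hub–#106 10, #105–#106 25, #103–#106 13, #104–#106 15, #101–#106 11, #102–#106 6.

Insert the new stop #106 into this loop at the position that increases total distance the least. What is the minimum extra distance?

Insertion cost between consecutive stops i–j is d(i,#106) + d(#106,j) − d(i,j):
  between Hub and #105: 10 + 25 − 27 = 8
  between #105 and #103: 25 + 13 − 12 = 26
  between #103 and #104: 13 + 15 − 10 = 18
  between #104 and #101: 15 + 11 − 16 = 10
  between #101 and #102: 11 + 6 − 5 = 12
  between #102 and Hub: 6 + 10 − 4 = 12
Cheapest insertion is between Hub and #105, adding 8.
New total = 74 + 8 = 82.

Minimum extra distance: 8 m, inserting #106 between Hub and #105.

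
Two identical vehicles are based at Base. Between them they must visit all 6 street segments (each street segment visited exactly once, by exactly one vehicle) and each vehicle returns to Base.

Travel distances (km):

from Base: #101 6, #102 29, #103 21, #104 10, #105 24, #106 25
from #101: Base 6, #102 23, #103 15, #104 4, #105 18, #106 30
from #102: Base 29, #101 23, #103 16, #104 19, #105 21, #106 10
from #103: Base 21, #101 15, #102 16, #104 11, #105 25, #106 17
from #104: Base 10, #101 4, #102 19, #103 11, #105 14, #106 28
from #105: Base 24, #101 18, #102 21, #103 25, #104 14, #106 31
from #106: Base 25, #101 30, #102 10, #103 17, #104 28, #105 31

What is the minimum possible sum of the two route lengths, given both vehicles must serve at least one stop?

Minimum combined distance: 105 km.

Check every non-empty split of the stops between the two vehicles; for each half take its own optimal tour:
  {#101} + {#102, #103, #104, #105, #106}: 12 + 93 = 105
  {#102} + {#101, #103, #104, #105, #106}: 58 + 91 = 149
  {#101, #102} + {#103, #104, #105, #106}: 58 + 91 = 149
  {#103} + {#101, #102, #104, #105, #106}: 42 + 80 = 122
  {#101, #103} + {#102, #104, #105, #106}: 42 + 80 = 122
  {#102, #103} + {#101, #104, #105, #106}: 66 + 80 = 146
  … (31 splits in total)
Best: vehicle 1 Base → #101 → Base = 12; vehicle 2 Base → #103 → #106 → #102 → #105 → #104 → Base = 93; combined 105.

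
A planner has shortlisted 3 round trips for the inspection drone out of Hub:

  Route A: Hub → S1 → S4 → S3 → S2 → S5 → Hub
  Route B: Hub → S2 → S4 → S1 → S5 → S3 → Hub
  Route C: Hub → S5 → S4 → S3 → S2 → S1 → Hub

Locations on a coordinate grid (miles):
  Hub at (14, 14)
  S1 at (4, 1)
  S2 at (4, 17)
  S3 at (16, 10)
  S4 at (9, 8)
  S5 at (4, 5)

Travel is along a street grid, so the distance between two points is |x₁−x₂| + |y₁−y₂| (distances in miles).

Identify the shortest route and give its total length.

Shortest is Route B, total 66 miles.

Route A: 23 + 12 + 9 + 19 + 12 + 19 = 94
Route B: 13 + 14 + 12 + 4 + 17 + 6 = 66
Route C: 19 + 8 + 9 + 19 + 16 + 23 = 94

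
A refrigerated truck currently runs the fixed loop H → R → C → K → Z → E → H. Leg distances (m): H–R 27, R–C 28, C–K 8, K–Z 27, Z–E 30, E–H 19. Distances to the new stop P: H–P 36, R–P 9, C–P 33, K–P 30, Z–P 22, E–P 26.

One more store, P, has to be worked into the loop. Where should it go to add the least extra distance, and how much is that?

Adding 14 m by placing P on the R–C leg.

Insertion cost between consecutive stops i–j is d(i,P) + d(P,j) − d(i,j):
  between H and R: 36 + 9 − 27 = 18
  between R and C: 9 + 33 − 28 = 14
  between C and K: 33 + 30 − 8 = 55
  between K and Z: 30 + 22 − 27 = 25
  between Z and E: 22 + 26 − 30 = 18
  between E and H: 26 + 36 − 19 = 43
Cheapest insertion is between R and C, adding 14.
New total = 139 + 14 = 153.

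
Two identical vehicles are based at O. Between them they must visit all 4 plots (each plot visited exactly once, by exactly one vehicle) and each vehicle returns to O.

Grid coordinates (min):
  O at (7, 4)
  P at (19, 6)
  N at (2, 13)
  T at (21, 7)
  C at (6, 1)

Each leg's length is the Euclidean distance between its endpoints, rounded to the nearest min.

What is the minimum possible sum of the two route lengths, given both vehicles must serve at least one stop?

50 min — the smallest possible combined total.

There are 2^3 − 1 = 7 ways to divide the 4 stops into two non-empty groups. For each, the best each vehicle can do is its own shortest tour through its group:
  {P} + {N, T, C}: 24 + 49 = 73
  {N} + {P, T, C}: 20 + 33 = 53
  {P, N} + {T, C}: 40 + 33 = 73
  {T} + {P, N, C}: 28 + 45 = 73
  {P, T} + {N, C}: 28 + 26 = 54
  {N, T} + {P, C}: 44 + 29 = 73
  … (7 splits in total)
  {P, N, T} + {C}: 44 + 6 = 50  ← best
Best: vehicle 1 O → P → T → N → O = 44; vehicle 2 O → C → O = 6; combined 50.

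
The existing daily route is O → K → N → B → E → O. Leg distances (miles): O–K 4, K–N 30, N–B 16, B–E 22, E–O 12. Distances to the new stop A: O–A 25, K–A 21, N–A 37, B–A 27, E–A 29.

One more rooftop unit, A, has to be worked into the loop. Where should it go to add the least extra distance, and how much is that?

Insertion cost between consecutive stops i–j is d(i,A) + d(A,j) − d(i,j):
  between O and K: 25 + 21 − 4 = 42
  between K and N: 21 + 37 − 30 = 28
  between N and B: 37 + 27 − 16 = 48
  between B and E: 27 + 29 − 22 = 34
  between E and O: 29 + 25 − 12 = 42
Cheapest insertion is between K and N, adding 28.
New total = 84 + 28 = 112.

+28 miles — insert A between K and N.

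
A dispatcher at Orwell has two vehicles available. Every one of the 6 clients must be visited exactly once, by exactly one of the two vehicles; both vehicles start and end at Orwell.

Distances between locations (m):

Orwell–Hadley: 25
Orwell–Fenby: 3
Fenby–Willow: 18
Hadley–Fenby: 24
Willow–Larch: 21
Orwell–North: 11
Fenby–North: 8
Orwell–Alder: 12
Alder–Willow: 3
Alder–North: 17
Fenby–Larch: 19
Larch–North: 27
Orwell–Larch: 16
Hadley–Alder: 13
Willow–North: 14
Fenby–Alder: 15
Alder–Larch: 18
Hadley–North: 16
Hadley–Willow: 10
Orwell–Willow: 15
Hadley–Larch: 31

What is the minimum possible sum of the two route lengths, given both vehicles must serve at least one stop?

Minimum combined distance: 80 m.

There are 2^5 − 1 = 31 ways to divide the 6 stops into two non-empty groups. For each, the best each vehicle can do is its own shortest tour through its group:
  {Hadley} + {Fenby, Alder, Willow, Larch, North}: 50 + 62 = 112
  {Fenby} + {Hadley, Alder, Willow, Larch, North}: 6 + 74 = 80
  {Hadley, Fenby} + {Alder, Willow, Larch, North}: 52 + 62 = 114
  {Alder} + {Hadley, Fenby, Willow, Larch, North}: 24 + 74 = 98
  {Hadley, Alder} + {Fenby, Willow, Larch, North}: 50 + 62 = 112
  {Fenby, Alder} + {Hadley, Willow, Larch, North}: 30 + 74 = 104
  … (31 splits in total)
Best: vehicle 1 Orwell → Fenby → Orwell = 6; vehicle 2 Orwell → Larch → Alder → Willow → Hadley → North → Orwell = 74; combined 80.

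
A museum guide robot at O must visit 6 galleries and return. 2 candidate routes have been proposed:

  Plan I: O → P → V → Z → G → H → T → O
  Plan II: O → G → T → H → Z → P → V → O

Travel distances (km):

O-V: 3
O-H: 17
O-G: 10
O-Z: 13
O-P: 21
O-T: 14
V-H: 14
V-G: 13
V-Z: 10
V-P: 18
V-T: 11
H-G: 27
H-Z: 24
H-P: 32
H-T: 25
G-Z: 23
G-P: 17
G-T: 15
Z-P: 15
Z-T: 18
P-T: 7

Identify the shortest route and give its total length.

110 km — Plan II is the shortest.

Plan I: 21 + 18 + 10 + 23 + 27 + 25 + 14 = 138
Plan II: 10 + 15 + 25 + 24 + 15 + 18 + 3 = 110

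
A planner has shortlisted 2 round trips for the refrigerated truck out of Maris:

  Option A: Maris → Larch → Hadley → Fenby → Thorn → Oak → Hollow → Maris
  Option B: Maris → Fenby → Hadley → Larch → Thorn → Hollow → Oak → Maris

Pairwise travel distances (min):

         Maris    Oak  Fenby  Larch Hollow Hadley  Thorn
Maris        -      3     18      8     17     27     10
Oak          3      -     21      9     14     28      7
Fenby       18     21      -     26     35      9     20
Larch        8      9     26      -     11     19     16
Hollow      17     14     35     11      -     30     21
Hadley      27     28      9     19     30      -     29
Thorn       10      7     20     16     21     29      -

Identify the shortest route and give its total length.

Shortest is Option A, total 94 min.

Option A: 8 + 19 + 9 + 20 + 7 + 14 + 17 = 94
Option B: 18 + 9 + 19 + 16 + 21 + 14 + 3 = 100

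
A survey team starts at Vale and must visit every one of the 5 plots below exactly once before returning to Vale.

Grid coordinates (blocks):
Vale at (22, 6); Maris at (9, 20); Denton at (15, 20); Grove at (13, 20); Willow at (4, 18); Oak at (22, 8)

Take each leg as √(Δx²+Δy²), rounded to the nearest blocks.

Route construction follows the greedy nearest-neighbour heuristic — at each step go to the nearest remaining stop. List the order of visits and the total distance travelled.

49 blocks along Vale → Oak → Denton → Grove → Maris → Willow → Vale.

From Vale: distances to unvisited — Oak=2, Denton=16, Grove=17, Maris=19, Willow=22. Nearest is Oak (2).
From Oak: distances to unvisited — Denton=14, Grove=15, Maris=18, Willow=21. Nearest is Denton (14).
From Denton: distances to unvisited — Grove=2, Maris=6, Willow=11. Nearest is Grove (2).
From Grove: distances to unvisited — Maris=4, Willow=9. Nearest is Maris (4).
From Maris: distances to unvisited — Willow=5. Nearest is Willow (5).
Return Willow→Vale: 22.
Total = 2 + 14 + 2 + 4 + 5 + 22 = 49.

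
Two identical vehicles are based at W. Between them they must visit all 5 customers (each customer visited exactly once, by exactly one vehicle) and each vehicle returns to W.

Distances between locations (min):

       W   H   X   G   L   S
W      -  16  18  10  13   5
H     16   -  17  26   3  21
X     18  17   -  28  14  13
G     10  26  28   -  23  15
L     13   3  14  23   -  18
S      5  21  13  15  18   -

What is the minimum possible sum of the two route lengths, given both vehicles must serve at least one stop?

Check every non-empty split of the stops between the two vehicles; for each half take its own optimal tour:
  {H} + {X, G, L, S}: 32 + 65 = 97
  {X} + {H, G, L, S}: 36 + 62 = 98
  {H, X} + {G, L, S}: 51 + 56 = 107
  {G} + {H, X, L, S}: 20 + 51 = 71
  {H, G} + {X, L, S}: 52 + 45 = 97
  {X, G} + {H, L, S}: 56 + 42 = 98
  … (15 splits in total)
Best: vehicle 1 W → G → W = 20; vehicle 2 W → H → L → X → S → W = 51; combined 71.

71 min — the smallest possible combined total.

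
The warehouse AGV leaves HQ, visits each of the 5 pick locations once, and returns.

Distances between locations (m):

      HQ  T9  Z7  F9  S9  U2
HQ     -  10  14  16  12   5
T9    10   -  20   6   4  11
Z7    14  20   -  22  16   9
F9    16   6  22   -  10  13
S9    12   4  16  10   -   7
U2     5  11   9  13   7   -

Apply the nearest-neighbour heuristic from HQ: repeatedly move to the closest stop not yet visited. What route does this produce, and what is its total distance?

58 m along HQ → U2 → S9 → T9 → F9 → Z7 → HQ.

From HQ: distances to unvisited — U2=5, T9=10, S9=12, Z7=14, F9=16. Nearest is U2 (5).
From U2: distances to unvisited — S9=7, Z7=9, T9=11, F9=13. Nearest is S9 (7).
From S9: distances to unvisited — T9=4, F9=10, Z7=16. Nearest is T9 (4).
From T9: distances to unvisited — F9=6, Z7=20. Nearest is F9 (6).
From F9: distances to unvisited — Z7=22. Nearest is Z7 (22).
Return Z7→HQ: 14.
Total = 5 + 7 + 4 + 6 + 22 + 14 = 58.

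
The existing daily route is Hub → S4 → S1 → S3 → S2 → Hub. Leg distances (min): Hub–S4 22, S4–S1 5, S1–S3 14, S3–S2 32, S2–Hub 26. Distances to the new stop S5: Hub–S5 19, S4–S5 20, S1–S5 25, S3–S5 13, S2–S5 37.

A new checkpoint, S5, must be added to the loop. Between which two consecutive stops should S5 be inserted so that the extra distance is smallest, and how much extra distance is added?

Insertion cost between consecutive stops i–j is d(i,S5) + d(S5,j) − d(i,j):
  between Hub and S4: 19 + 20 − 22 = 17
  between S4 and S1: 20 + 25 − 5 = 40
  between S1 and S3: 25 + 13 − 14 = 24
  between S3 and S2: 13 + 37 − 32 = 18
  between S2 and Hub: 37 + 19 − 26 = 30
Cheapest insertion is between Hub and S4, adding 17.
New total = 99 + 17 = 116.

Minimum extra distance: 17 min, inserting S5 between Hub and S4.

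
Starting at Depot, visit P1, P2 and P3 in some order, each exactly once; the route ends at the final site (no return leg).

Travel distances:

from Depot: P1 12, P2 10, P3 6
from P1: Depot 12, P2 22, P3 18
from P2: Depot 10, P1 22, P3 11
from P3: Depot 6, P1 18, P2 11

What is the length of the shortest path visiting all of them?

Shortest open route: 39.

There are 3! = 6 possible orderings.
Depot - P1 - P2 - P3: 12+22+11 = 45
Depot - P1 - P3 - P2: 12+18+11 = 41
Depot - P2 - P1 - P3: 10+22+18 = 50
Depot - P2 - P3 - P1: 10+11+18 = 39
Depot - P3 - P1 - P2: 6+18+22 = 46
Depot - P3 - P2 - P1: 6+11+22 = 39
The minimum is 39.
One shortest path: Depot → P2 → P3 → P1.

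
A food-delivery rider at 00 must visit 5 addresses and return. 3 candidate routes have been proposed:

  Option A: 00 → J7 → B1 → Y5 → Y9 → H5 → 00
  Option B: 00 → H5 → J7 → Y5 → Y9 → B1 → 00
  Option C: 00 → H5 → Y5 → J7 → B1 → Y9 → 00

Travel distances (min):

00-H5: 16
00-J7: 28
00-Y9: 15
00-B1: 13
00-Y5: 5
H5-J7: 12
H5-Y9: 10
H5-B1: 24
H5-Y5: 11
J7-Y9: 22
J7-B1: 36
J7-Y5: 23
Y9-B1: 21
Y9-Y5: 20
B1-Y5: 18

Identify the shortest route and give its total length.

Option A: 28 + 36 + 18 + 20 + 10 + 16 = 128
Option B: 16 + 12 + 23 + 20 + 21 + 13 = 105
Option C: 16 + 11 + 23 + 36 + 21 + 15 = 122

Shortest is Option B, total 105 min.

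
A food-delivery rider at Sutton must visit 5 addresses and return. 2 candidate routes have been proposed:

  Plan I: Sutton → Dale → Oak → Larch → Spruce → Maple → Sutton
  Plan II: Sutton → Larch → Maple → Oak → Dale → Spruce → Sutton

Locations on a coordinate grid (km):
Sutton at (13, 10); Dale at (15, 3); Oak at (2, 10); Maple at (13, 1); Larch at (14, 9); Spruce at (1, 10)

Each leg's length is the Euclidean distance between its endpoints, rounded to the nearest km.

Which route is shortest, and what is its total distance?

Shortest is Plan II, total 66 km.

Plan I: 7 + 15 + 12 + 13 + 15 + 9 = 71
Plan II: 1 + 8 + 14 + 15 + 16 + 12 = 66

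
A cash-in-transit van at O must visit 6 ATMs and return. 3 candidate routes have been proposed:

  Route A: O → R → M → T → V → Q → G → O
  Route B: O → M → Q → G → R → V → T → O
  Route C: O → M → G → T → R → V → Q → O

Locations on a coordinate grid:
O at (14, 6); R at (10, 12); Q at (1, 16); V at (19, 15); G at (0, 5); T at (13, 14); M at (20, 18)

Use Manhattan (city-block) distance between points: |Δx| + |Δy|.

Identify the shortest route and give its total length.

Shortest is Route A, total 90.

Route A: 10 + 16 + 11 + 7 + 19 + 12 + 15 = 90
Route B: 18 + 21 + 12 + 17 + 12 + 7 + 9 = 96
Route C: 18 + 33 + 22 + 5 + 12 + 19 + 23 = 132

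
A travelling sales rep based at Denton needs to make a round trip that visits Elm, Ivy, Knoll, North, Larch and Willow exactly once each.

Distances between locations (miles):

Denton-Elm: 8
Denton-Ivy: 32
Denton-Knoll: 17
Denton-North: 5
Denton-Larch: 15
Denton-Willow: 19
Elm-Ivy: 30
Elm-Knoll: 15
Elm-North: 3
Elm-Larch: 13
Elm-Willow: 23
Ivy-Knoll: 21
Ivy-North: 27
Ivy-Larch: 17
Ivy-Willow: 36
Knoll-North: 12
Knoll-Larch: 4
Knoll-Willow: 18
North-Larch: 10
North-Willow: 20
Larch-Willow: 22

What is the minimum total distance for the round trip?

Shortest round trip = 96 miles.

Denton → Elm → Ivy → Knoll → North → Larch → Willow → Denton: 8+30+21+12+10+22+19 = 122
Denton → Elm → Ivy → Knoll → North → Willow → Larch → Denton: 8+30+21+12+20+22+15 = 128
Denton → Elm → Ivy → Knoll → Larch → North → Willow → Denton: 8+30+21+4+10+20+19 = 112
Denton → Elm → Ivy → Knoll → Larch → Willow → North → Denton: 8+30+21+4+22+20+5 = 110
Denton → Elm → Ivy → Knoll → Willow → North → Larch → Denton: 8+30+21+18+20+10+15 = 122
Denton → Elm → Ivy → Knoll → Willow → Larch → North → Denton: 8+30+21+18+22+10+5 = 114
Denton → Elm → Ivy → North → Knoll → Larch → Willow → Denton: 8+30+27+12+4+22+19 = 122
Denton → Elm → Ivy → North → Knoll → Willow → Larch → Denton: 8+30+27+12+18+22+15 = 132
… (352 more)
Denton → Elm → North → Ivy → Larch → Knoll → Willow → Denton: 8+3+27+17+4+18+19 = 96  ← best
The minimum is 96.
One optimal route: Denton → Elm → North → Ivy → Larch → Knoll → Willow → Denton (or its reverse).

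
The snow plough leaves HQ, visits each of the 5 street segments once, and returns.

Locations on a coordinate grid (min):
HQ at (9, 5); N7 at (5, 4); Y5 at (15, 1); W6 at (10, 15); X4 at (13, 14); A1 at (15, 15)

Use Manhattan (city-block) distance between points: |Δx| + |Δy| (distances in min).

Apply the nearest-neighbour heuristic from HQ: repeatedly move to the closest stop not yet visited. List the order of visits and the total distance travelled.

Nearest-neighbour total = 50 min; route HQ → N7 → Y5 → A1 → X4 → W6 → HQ.

HQ → [N7:5 / Y5:10 / W6:11 / X4:13 / A1:16] → N7 (5)
N7 → [Y5:13 / W6:16 / X4:18 / A1:21] → Y5 (13)
Y5 → [A1:14 / X4:15 / W6:19] → A1 (14)
A1 → [X4:3 / W6:5] → X4 (3)
X4 → [W6:4] → W6 (4)
Return W6→HQ: 11.
Total = 5 + 13 + 14 + 3 + 4 + 11 = 50.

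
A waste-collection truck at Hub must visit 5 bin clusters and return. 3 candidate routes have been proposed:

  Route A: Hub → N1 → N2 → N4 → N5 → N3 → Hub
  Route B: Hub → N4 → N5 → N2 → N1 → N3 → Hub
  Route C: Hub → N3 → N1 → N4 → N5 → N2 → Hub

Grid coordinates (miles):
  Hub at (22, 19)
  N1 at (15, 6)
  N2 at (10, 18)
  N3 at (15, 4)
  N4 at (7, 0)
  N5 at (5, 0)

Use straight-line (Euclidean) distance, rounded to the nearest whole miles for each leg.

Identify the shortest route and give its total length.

Route A: 15 + 13 + 18 + 2 + 11 + 17 = 76
Route B: 24 + 2 + 19 + 13 + 2 + 17 = 77
Route C: 17 + 2 + 10 + 2 + 19 + 12 = 62

Shortest is Route C, total 62 miles.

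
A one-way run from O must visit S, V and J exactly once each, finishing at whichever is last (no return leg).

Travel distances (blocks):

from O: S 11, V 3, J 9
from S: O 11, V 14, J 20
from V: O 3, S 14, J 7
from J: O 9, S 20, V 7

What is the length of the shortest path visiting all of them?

There are 3! = 6 possible orderings.
O - S - V - J: 11+14+7 = 32
O - S - J - V: 11+20+7 = 38
O - V - S - J: 3+14+20 = 37
O - V - J - S: 3+7+20 = 30
O - J - S - V: 9+20+14 = 43
O - J - V - S: 9+7+14 = 30
The minimum is 30.
One shortest path: O → V → J → S.

30 blocks — the minimum one-way total.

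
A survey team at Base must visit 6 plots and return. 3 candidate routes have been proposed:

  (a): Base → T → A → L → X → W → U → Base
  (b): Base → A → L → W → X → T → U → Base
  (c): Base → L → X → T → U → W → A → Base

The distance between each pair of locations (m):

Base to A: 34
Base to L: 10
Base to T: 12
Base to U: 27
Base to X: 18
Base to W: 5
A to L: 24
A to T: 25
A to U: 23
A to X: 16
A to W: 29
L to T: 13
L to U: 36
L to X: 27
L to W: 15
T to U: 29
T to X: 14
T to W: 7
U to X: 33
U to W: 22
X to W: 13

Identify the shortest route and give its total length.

150 m — (a) is the shortest.

(a): 12 + 25 + 24 + 27 + 13 + 22 + 27 = 150
(b): 34 + 24 + 15 + 13 + 14 + 29 + 27 = 156
(c): 10 + 27 + 14 + 29 + 22 + 29 + 34 = 165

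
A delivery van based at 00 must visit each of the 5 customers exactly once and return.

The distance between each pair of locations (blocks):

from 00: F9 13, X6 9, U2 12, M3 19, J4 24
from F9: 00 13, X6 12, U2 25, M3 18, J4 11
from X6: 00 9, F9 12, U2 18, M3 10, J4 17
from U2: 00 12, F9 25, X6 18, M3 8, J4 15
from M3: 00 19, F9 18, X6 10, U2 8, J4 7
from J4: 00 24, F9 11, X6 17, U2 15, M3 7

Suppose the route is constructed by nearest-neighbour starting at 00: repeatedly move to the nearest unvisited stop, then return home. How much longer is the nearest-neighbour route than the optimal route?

00: X6=9, U2=12, F9=13, M3=19, J4=24 ⇒ X6
X6: M3=10, F9=12, J4=17, U2=18 ⇒ M3
M3: J4=7, U2=8, F9=18 ⇒ J4
J4: F9=11, U2=15 ⇒ F9
F9: U2=25 ⇒ U2
NN route 00 → X6 → M3 → J4 → F9 → U2 → 00 costs 74.
Optimal: 00 → X6 → F9 → J4 → M3 → U2 → 00 costs 59 (by enumerating all 60 distinct tours).
Excess = 74 − 59 = 15.

Excess over optimum: 15 blocks.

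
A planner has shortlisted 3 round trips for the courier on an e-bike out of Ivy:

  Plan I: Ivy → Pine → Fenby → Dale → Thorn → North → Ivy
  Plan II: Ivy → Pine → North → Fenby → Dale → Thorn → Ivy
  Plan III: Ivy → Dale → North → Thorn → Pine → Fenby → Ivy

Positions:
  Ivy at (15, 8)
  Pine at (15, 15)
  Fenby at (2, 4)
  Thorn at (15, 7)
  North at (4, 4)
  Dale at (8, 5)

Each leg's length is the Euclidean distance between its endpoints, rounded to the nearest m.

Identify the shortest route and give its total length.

Plan I: 7 + 17 + 6 + 7 + 11 + 12 = 60
Plan II: 7 + 16 + 2 + 6 + 7 + 1 = 39
Plan III: 8 + 4 + 11 + 8 + 17 + 14 = 62

Shortest is Plan II, total 39 m.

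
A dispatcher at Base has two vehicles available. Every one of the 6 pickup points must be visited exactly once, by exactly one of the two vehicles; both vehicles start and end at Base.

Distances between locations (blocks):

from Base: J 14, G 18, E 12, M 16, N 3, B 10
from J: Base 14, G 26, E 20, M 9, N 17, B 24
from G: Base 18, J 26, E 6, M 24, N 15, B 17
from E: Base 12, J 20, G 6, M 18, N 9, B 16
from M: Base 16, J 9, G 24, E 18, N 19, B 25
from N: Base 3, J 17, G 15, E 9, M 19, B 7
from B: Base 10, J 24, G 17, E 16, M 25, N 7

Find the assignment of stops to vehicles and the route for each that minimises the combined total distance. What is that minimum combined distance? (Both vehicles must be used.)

Minimum combined distance: 80 blocks.

There are 2^5 − 1 = 31 ways to divide the 6 stops into two non-empty groups. For each, the best each vehicle can do is its own shortest tour through its group:
  {J} + {G, E, M, N, B}: 28 + 67 = 95
  {G} + {J, E, M, N, B}: 36 + 67 = 103
  {J, G} + {E, M, N, B}: 58 + 60 = 118
  {E} + {J, G, M, N, B}: 24 + 74 = 98
  {J, E} + {G, M, N, B}: 46 + 67 = 113
  {G, E} + {J, M, N, B}: 36 + 58 = 94
  … (31 splits in total)
  {N} + {J, G, E, M, B}: 6 + 74 = 80  ← best
Best: vehicle 1 Base → N → Base = 6; vehicle 2 Base → J → M → E → G → B → Base = 74; combined 80.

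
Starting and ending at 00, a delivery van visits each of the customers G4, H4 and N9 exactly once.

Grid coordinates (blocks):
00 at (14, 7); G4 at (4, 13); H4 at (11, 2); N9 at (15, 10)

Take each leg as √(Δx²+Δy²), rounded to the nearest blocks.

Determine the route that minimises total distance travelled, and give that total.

00-G4-H4-N9-00: 12+13+9+3 = 37
00-G4-N9-H4-00: 12+11+9+6 = 38
00-H4-G4-N9-00: 6+13+11+3 = 33
The minimum is 33.
One optimal route: 00 → H4 → G4 → N9 → 00 (or its reverse).

Shortest round trip = 33 blocks.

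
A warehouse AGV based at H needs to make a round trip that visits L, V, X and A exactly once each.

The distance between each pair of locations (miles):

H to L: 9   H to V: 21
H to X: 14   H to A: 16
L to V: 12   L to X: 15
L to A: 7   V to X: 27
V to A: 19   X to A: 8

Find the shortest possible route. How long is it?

There are 12 distinct closed tours to check (reversals are equivalent).
H → L → V → X → A → H: 9+12+27+8+16 = 72
H → L → V → A → X → H: 9+12+19+8+14 = 62
H → L → X → V → A → H: 9+15+27+19+16 = 86
H → L → X → A → V → H: 9+15+8+19+21 = 72
H → L → A → V → X → H: 9+7+19+27+14 = 76
H → L → A → X → V → H: 9+7+8+27+21 = 72
H → V → L → X → A → H: 21+12+15+8+16 = 72
H → V → L → A → X → H: 21+12+7+8+14 = 62
H → V → X → L → A → H: 21+27+15+7+16 = 86
H → V → A → L → X → H: 21+19+7+15+14 = 76
H → X → L → V → A → H: 14+15+12+19+16 = 76
H → X → V → L → A → H: 14+27+12+7+16 = 76
The minimum is 62.
One optimal route: H → L → V → A → X → H (or its reverse).

Minimum total distance: 62 miles.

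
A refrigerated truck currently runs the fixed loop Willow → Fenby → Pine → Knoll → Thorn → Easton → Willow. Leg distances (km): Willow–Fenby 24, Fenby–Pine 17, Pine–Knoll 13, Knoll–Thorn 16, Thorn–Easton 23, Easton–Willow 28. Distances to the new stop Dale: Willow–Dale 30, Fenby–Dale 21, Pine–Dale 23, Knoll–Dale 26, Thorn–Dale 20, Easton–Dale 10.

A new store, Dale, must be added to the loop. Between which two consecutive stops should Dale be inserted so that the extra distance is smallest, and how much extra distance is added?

+7 km — insert Dale between Thorn and Easton.

Insertion cost between consecutive stops i–j is d(i,Dale) + d(Dale,j) − d(i,j):
  between Willow and Fenby: 30 + 21 − 24 = 27
  between Fenby and Pine: 21 + 23 − 17 = 27
  between Pine and Knoll: 23 + 26 − 13 = 36
  between Knoll and Thorn: 26 + 20 − 16 = 30
  between Thorn and Easton: 20 + 10 − 23 = 7
  between Easton and Willow: 10 + 30 − 28 = 12
Cheapest insertion is between Thorn and Easton, adding 7.
New total = 121 + 7 = 128.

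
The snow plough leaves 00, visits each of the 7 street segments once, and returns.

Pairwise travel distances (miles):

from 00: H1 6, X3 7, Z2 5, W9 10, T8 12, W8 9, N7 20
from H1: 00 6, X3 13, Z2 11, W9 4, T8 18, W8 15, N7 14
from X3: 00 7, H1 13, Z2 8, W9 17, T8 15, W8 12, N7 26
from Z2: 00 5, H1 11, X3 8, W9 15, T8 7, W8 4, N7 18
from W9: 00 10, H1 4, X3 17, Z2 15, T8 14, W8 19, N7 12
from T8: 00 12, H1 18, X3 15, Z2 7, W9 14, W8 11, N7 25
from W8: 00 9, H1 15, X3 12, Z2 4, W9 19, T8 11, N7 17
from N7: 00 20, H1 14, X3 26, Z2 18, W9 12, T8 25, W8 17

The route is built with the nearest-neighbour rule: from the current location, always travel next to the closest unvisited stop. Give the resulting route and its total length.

97 miles along 00 → Z2 → W8 → T8 → W9 → H1 → X3 → N7 → 00.

00 → [Z2:5 / H1:6 / X3:7 / W8:9 / W9:10 / T8:12 / N7:20] → Z2 (5)
Z2 → [W8:4 / T8:7 / X3:8 / H1:11 / W9:15 / N7:18] → W8 (4)
W8 → [T8:11 / X3:12 / H1:15 / N7:17 / W9:19] → T8 (11)
T8 → [W9:14 / X3:15 / H1:18 / N7:25] → W9 (14)
W9 → [H1:4 / N7:12 / X3:17] → H1 (4)
H1 → [X3:13 / N7:14] → X3 (13)
X3 → [N7:26] → N7 (26)
Return N7→00: 20.
Total = 5 + 4 + 11 + 14 + 4 + 13 + 26 + 20 = 97.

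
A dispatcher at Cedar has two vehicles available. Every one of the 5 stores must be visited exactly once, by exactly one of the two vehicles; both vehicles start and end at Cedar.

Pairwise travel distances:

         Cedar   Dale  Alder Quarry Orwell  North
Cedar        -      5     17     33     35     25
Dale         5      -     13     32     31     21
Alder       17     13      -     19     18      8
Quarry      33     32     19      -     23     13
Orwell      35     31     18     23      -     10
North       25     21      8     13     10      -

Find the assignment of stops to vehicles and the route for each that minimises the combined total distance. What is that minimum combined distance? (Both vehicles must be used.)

There are 2^4 − 1 = 15 ways to divide the 5 stops into two non-empty groups. For each, the best each vehicle can do is its own shortest tour through its group:
  {Dale} + {Alder, Quarry, Orwell, North}: 10 + 91 = 101
  {Alder} + {Dale, Quarry, Orwell, North}: 34 + 92 = 126
  {Dale, Alder} + {Quarry, Orwell, North}: 35 + 91 = 126
  {Quarry} + {Dale, Alder, Orwell, North}: 66 + 71 = 137
  {Dale, Quarry} + {Alder, Orwell, North}: 70 + 70 = 140
  {Alder, Quarry} + {Dale, Orwell, North}: 69 + 71 = 140
  … (15 splits in total)
Best: vehicle 1 Cedar → Dale → Cedar = 10; vehicle 2 Cedar → Alder → Orwell → North → Quarry → Cedar = 91; combined 101.

Minimum combined distance: 101.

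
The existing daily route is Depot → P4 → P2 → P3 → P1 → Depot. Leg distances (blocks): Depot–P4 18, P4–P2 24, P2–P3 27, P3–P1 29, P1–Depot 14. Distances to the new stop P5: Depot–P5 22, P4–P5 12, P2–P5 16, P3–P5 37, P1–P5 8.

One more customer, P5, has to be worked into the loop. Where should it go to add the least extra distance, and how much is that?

Adding 4 blocks by placing P5 on the P4–P2 leg.

Insertion cost between consecutive stops i–j is d(i,P5) + d(P5,j) − d(i,j):
  between Depot and P4: 22 + 12 − 18 = 16
  between P4 and P2: 12 + 16 − 24 = 4
  between P2 and P3: 16 + 37 − 27 = 26
  between P3 and P1: 37 + 8 − 29 = 16
  between P1 and Depot: 8 + 22 − 14 = 16
Cheapest insertion is between P4 and P2, adding 4.
New total = 112 + 4 = 116.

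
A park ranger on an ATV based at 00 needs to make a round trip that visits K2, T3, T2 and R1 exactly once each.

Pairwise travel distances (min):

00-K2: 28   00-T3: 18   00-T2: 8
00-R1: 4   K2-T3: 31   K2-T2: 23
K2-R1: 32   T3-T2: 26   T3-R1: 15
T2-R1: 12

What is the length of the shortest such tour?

00 → K2 → T3 → T2 → R1 → 00: 28+31+26+12+4 = 101
00 → K2 → T3 → R1 → T2 → 00: 28+31+15+12+8 = 94
00 → K2 → T2 → T3 → R1 → 00: 28+23+26+15+4 = 96
00 → K2 → T2 → R1 → T3 → 00: 28+23+12+15+18 = 96
00 → K2 → R1 → T3 → T2 → 00: 28+32+15+26+8 = 109
00 → K2 → R1 → T2 → T3 → 00: 28+32+12+26+18 = 116
00 → T3 → K2 → T2 → R1 → 00: 18+31+23+12+4 = 88
00 → T3 → K2 → R1 → T2 → 00: 18+31+32+12+8 = 101
00 → T3 → T2 → K2 → R1 → 00: 18+26+23+32+4 = 103
00 → T3 → R1 → K2 → T2 → 00: 18+15+32+23+8 = 96
00 → T2 → K2 → T3 → R1 → 00: 8+23+31+15+4 = 81
00 → T2 → T3 → K2 → R1 → 00: 8+26+31+32+4 = 101
The minimum is 81.
One optimal route: 00 → T2 → K2 → T3 → R1 → 00 (or its reverse).

81 min — the shortest possible round trip.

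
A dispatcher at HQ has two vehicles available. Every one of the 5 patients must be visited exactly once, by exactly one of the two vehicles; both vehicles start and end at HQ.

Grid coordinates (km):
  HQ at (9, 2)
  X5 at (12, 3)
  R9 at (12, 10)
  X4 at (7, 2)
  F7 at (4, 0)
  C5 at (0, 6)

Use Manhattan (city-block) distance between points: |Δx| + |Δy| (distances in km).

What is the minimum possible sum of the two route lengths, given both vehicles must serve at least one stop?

There are 2^4 − 1 = 15 ways to divide the 5 stops into two non-empty groups. For each, the best each vehicle can do is its own shortest tour through its group:
  {X5} + {R9, X4, F7, C5}: 8 + 44 = 52
  {R9} + {X5, X4, F7, C5}: 22 + 36 = 58
  {X5, R9} + {X4, F7, C5}: 22 + 30 = 52
  {X4} + {X5, R9, F7, C5}: 4 + 44 = 48
  {X5, X4} + {R9, F7, C5}: 12 + 44 = 56
  {R9, X4} + {X5, F7, C5}: 26 + 36 = 62
  … (15 splits in total)
Best: vehicle 1 HQ → X4 → HQ = 4; vehicle 2 HQ → X5 → R9 → C5 → F7 → HQ = 44; combined 48.

48 km — the smallest possible combined total.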